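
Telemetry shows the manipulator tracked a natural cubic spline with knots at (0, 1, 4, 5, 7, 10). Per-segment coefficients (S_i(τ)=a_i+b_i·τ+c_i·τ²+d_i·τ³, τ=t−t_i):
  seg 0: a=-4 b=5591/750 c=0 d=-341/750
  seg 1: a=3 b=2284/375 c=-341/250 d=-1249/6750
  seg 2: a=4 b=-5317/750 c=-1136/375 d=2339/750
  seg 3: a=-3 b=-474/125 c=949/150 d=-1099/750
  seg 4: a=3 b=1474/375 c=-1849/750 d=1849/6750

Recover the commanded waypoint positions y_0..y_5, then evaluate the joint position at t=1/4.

y_0 = S_0(0) = a_0 = -4
y_1 = S_1(0) = a_1 = 3
y_2 = S_2(0) = a_2 = 4
y_3 = S_3(0) = a_3 = -3
y_4 = S_4(0) = a_4 = 3
y_5 = S_4(3) = 0
t_q=1/4 is in segment 0 (τ=1/4); S_0(τ)=-6859/3200

y_0=-4 y_1=3 y_2=4 y_3=-3 y_4=3 y_5=0
S(1/4) = -6859/3200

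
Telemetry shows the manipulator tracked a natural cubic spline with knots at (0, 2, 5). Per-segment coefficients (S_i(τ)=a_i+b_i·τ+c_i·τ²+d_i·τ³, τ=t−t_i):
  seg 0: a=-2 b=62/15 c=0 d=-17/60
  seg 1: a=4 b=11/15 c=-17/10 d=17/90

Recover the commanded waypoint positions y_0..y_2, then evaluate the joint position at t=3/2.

y_0 = S_0(0) = a_0 = -2
y_1 = S_1(0) = a_1 = 4
y_2 = S_1(3) = -4
t_q=3/2 is in segment 0 (τ=3/2); S_0(τ)=519/160

y_0=-2 y_1=4 y_2=-4
S(3/2) = 519/160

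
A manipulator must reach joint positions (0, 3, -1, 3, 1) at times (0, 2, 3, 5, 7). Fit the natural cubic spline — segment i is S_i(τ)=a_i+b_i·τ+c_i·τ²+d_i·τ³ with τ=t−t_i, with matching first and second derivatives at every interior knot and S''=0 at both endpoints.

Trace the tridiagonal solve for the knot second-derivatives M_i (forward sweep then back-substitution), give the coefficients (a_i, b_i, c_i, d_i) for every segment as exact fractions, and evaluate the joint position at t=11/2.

Δ: Δ0=3/2, Δ1=-4, Δ2=2, Δ3=-1
row 1: diag=6, rhs=-33; c'=1/6, d'=-11/2
row 2: denom=6−1·1/6=35/6; d'=(36−1·-11/2)/(35/6)=249/35
row 3: denom=8−2·12/35=256/35; d'=(-18−2·249/35)/(256/35)=-141/32
back: M3=-141/32
back: M2=249/35−12/35·-141/32=69/8
back: M1=-11/2−1/6·69/8=-111/16
M: M0=0, M1=-111/16, M2=69/8, M3=-141/32, M4=0
seg 0: a=0, c=M0/2=0, d=(M1−M0)/(6·2)=-37/64, b=Δ0−h0·(2M0+M1)/6=61/16
seg 1: a=3, c=M1/2=-111/32, d=(M2−M1)/(6·1)=83/32, b=Δ1−h1·(2M1+M2)/6=-25/8
seg 2: a=-1, c=M2/2=69/16, d=(M3−M2)/(6·2)=-139/128, b=Δ2−h2·(2M2+M3)/6=-73/32
seg 3: a=3, c=M3/2=-141/64, d=(M4−M3)/(6·2)=47/128, b=Δ3−h3·(2M3+M4)/6=31/16
t_q=11/2 → seg 3, τ=1/2; S=3+31/16·τ+-141/64·τ²+47/128·τ³=3547/1024

  seg 0: a=0 b=61/16 c=0 d=-37/64
  seg 1: a=3 b=-25/8 c=-111/32 d=83/32
  seg 2: a=-1 b=-73/32 c=69/16 d=-139/128
  seg 3: a=3 b=31/16 c=-141/64 d=47/128
S(11/2) = 3547/1024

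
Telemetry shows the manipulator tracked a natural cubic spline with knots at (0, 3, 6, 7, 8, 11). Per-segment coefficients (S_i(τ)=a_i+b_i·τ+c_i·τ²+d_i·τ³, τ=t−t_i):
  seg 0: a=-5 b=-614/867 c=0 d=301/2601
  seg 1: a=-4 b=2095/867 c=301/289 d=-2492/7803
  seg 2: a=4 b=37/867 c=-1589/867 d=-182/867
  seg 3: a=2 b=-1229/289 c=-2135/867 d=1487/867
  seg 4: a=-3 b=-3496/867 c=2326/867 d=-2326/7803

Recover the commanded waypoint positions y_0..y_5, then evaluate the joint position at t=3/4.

y_0=-5 y_1=-4 y_2=4 y_3=2 y_4=-3 y_5=1
S(3/4) = -101401/18496

y_0 = S_0(0) = a_0 = -5
y_1 = S_1(0) = a_1 = -4
y_2 = S_2(0) = a_2 = 4
y_3 = S_3(0) = a_3 = 2
y_4 = S_4(0) = a_4 = -3
y_5 = S_4(3) = 1
t_q=3/4 is in segment 0 (τ=3/4); S_0(τ)=-101401/18496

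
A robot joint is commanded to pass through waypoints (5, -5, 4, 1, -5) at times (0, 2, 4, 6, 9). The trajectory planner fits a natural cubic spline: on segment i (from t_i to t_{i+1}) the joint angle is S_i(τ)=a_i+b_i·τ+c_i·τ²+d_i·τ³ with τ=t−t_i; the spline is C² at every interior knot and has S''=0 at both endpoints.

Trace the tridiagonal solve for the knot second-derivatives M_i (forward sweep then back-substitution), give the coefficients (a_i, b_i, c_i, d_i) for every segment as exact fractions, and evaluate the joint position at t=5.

  seg 0: a=5 b=-565/71 c=0 d=105/142
  seg 1: a=-5 b=65/71 c=315/71 d=-751/568
  seg 2: a=4 b=397/142 c=-993/284 d=383/568
  seg 3: a=1 b=-220/71 c=39/71 d=-13/213
S(5) = 2257/568

Δ: Δ0=-5, Δ1=9/2, Δ2=-3/2, Δ3=-2
row 1: diag=8, rhs=57; c'=1/4, d'=57/8
row 2: denom=8−2·1/4=15/2; d'=(-36−2·57/8)/(15/2)=-67/10
row 3: denom=10−2·4/15=142/15; d'=(-3−2·-67/10)/(142/15)=78/71
back: M3=78/71
back: M2=-67/10−4/15·78/71=-993/142
back: M1=57/8−1/4·-993/142=630/71
M: M0=0, M1=630/71, M2=-993/142, M3=78/71, M4=0
seg 0: a=5, c=M0/2=0, d=(M1−M0)/(6·2)=105/142, b=Δ0−h0·(2M0+M1)/6=-565/71
seg 1: a=-5, c=M1/2=315/71, d=(M2−M1)/(6·2)=-751/568, b=Δ1−h1·(2M1+M2)/6=65/71
seg 2: a=4, c=M2/2=-993/284, d=(M3−M2)/(6·2)=383/568, b=Δ2−h2·(2M2+M3)/6=397/142
seg 3: a=1, c=M3/2=39/71, d=(M4−M3)/(6·3)=-13/213, b=Δ3−h3·(2M3+M4)/6=-220/71
t_q=5 → seg 2, τ=1; S=4+397/142·τ+-993/284·τ²+383/568·τ³=2257/568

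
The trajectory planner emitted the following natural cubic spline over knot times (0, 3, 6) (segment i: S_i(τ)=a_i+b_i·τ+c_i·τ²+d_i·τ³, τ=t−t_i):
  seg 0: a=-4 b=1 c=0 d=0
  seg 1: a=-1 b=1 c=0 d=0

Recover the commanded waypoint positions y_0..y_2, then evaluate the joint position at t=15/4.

y_0=-4 y_1=-1 y_2=2
S(15/4) = -1/4

y_0 = S_0(0) = a_0 = -4
y_1 = S_1(0) = a_1 = -1
y_2 = S_1(3) = 2
t_q=15/4 is in segment 1 (τ=3/4); S_1(τ)=-1/4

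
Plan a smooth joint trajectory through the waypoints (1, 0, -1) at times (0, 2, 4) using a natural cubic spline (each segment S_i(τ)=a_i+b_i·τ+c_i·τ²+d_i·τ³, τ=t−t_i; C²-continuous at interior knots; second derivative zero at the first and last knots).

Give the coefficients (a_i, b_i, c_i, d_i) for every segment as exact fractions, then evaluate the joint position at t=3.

Δ: Δ0=-1/2, Δ1=-1/2
row 1: diag=8, rhs=0; c'=1/4, d'=0
back: M1=0
M: M0=0, M1=0, M2=0
seg 0: a=1, c=M0/2=0, d=(M1−M0)/(6·2)=0, b=Δ0−h0·(2M0+M1)/6=-1/2
seg 1: a=0, c=M1/2=0, d=(M2−M1)/(6·2)=0, b=Δ1−h1·(2M1+M2)/6=-1/2
t_q=3 → seg 1, τ=1; S=0+-1/2·τ+0·τ²+0·τ³=-1/2

  seg 0: a=1 b=-1/2 c=0 d=0
  seg 1: a=0 b=-1/2 c=0 d=0
S(3) = -1/2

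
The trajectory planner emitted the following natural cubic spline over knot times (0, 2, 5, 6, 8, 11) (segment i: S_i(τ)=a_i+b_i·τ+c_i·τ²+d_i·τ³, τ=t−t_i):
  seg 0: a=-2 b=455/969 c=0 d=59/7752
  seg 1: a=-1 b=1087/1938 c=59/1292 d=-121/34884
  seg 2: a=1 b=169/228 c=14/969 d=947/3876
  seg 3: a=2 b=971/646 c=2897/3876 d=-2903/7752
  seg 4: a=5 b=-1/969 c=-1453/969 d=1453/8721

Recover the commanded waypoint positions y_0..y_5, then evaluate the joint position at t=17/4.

y_0=-2 y_1=-1 y_2=1 y_3=2 y_4=5 y_5=-4
S(17/4) = 37513/82688

y_0 = S_0(0) = a_0 = -2
y_1 = S_1(0) = a_1 = -1
y_2 = S_2(0) = a_2 = 1
y_3 = S_3(0) = a_3 = 2
y_4 = S_4(0) = a_4 = 5
y_5 = S_4(3) = -4
t_q=17/4 is in segment 1 (τ=9/4); S_1(τ)=37513/82688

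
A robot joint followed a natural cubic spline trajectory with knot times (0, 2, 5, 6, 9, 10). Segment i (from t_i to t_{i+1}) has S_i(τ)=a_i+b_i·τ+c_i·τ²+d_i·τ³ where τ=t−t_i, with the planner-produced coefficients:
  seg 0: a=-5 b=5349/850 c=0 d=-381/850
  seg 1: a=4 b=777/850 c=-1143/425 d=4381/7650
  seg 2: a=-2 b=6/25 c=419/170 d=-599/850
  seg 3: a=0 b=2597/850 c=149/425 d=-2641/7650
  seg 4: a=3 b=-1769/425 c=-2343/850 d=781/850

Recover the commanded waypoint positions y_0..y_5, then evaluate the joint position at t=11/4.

y_0 = S_0(0) = a_0 = -5
y_1 = S_1(0) = a_1 = 4
y_2 = S_2(0) = a_2 = -2
y_3 = S_3(0) = a_3 = 0
y_4 = S_4(0) = a_4 = 3
y_5 = S_4(1) = -3
t_q=11/4 is in segment 1 (τ=3/4); S_1(τ)=185743/54400

y_0=-5 y_1=4 y_2=-2 y_3=0 y_4=3 y_5=-3
S(11/4) = 185743/54400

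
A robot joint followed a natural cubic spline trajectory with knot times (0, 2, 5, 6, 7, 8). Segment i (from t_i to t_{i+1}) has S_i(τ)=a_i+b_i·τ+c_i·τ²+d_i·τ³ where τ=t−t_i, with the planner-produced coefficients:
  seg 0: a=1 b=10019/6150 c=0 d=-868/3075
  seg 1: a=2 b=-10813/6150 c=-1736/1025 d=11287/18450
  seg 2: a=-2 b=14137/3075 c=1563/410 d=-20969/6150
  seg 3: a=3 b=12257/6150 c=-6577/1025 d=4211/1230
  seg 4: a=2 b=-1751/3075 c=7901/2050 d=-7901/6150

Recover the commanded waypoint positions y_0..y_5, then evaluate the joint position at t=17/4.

y_0=1 y_1=2 y_2=-2 y_3=3 y_4=2 y_5=4
S(17/4) = -93461/26240

y_0 = S_0(0) = a_0 = 1
y_1 = S_1(0) = a_1 = 2
y_2 = S_2(0) = a_2 = -2
y_3 = S_3(0) = a_3 = 3
y_4 = S_4(0) = a_4 = 2
y_5 = S_4(1) = 4
t_q=17/4 is in segment 1 (τ=9/4); S_1(τ)=-93461/26240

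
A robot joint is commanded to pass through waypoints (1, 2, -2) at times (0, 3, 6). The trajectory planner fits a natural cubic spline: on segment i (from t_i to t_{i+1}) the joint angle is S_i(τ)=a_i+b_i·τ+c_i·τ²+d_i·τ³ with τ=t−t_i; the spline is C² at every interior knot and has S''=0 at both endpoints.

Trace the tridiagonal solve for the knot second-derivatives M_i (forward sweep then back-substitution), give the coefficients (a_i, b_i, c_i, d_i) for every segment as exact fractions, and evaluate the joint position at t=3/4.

  seg 0: a=1 b=3/4 c=0 d=-5/108
  seg 1: a=2 b=-1/2 c=-5/12 d=5/108
S(3/4) = 395/256

Δ: Δ0=1/3, Δ1=-4/3
row 1: diag=12, rhs=-10; c'=1/4, d'=-5/6
back: M1=-5/6
M: M0=0, M1=-5/6, M2=0
seg 0: a=1, c=M0/2=0, d=(M1−M0)/(6·3)=-5/108, b=Δ0−h0·(2M0+M1)/6=3/4
seg 1: a=2, c=M1/2=-5/12, d=(M2−M1)/(6·3)=5/108, b=Δ1−h1·(2M1+M2)/6=-1/2
t_q=3/4 → seg 0, τ=3/4; S=1+3/4·τ+0·τ²+-5/108·τ³=395/256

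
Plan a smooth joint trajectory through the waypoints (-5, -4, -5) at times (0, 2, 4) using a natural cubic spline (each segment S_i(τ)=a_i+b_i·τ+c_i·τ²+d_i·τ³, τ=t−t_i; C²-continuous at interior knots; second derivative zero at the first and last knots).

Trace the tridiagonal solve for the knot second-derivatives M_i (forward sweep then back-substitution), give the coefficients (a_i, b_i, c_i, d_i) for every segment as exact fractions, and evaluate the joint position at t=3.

Δ: Δ0=1/2, Δ1=-1/2
row 1: diag=8, rhs=-6; c'=1/4, d'=-3/4
back: M1=-3/4
M: M0=0, M1=-3/4, M2=0
seg 0: a=-5, c=M0/2=0, d=(M1−M0)/(6·2)=-1/16, b=Δ0−h0·(2M0+M1)/6=3/4
seg 1: a=-4, c=M1/2=-3/8, d=(M2−M1)/(6·2)=1/16, b=Δ1−h1·(2M1+M2)/6=0
t_q=3 → seg 1, τ=1; S=-4+0·τ+-3/8·τ²+1/16·τ³=-69/16

  seg 0: a=-5 b=3/4 c=0 d=-1/16
  seg 1: a=-4 b=0 c=-3/8 d=1/16
S(3) = -69/16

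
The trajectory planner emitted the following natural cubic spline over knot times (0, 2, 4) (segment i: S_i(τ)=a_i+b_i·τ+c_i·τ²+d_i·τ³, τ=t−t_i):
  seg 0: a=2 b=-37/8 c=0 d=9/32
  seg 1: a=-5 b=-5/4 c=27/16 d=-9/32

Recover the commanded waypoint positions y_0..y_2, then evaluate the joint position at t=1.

y_0=2 y_1=-5 y_2=-3
S(1) = -75/32

y_0 = S_0(0) = a_0 = 2
y_1 = S_1(0) = a_1 = -5
y_2 = S_1(2) = -3
t_q=1 is in segment 0 (τ=1); S_0(τ)=-75/32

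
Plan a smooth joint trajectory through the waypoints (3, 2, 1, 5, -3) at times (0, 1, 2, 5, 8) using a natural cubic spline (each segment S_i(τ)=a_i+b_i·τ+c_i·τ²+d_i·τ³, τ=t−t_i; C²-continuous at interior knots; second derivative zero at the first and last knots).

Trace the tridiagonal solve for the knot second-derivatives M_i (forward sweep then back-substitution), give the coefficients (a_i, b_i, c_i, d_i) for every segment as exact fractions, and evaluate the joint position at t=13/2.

Δ: Δ0=-1, Δ1=-1, Δ2=4/3, Δ3=-8/3
row 1: diag=4, rhs=0; c'=1/4, d'=0
row 2: denom=8−1·1/4=31/4; d'=(14−1·0)/(31/4)=56/31
row 3: denom=12−3·12/31=336/31; d'=(-24−3·56/31)/(336/31)=-19/7
back: M3=-19/7
back: M2=56/31−12/31·-19/7=20/7
back: M1=0−1/4·20/7=-5/7
M: M0=0, M1=-5/7, M2=20/7, M3=-19/7, M4=0
seg 0: a=3, c=M0/2=0, d=(M1−M0)/(6·1)=-5/42, b=Δ0−h0·(2M0+M1)/6=-37/42
seg 1: a=2, c=M1/2=-5/14, d=(M2−M1)/(6·1)=25/42, b=Δ1−h1·(2M1+M2)/6=-26/21
seg 2: a=1, c=M2/2=10/7, d=(M3−M2)/(6·3)=-13/42, b=Δ2−h2·(2M2+M3)/6=-1/6
seg 3: a=5, c=M3/2=-19/14, d=(M4−M3)/(6·3)=19/126, b=Δ3−h3·(2M3+M4)/6=1/21
t_q=13/2 → seg 3, τ=3/2; S=5+1/21·τ+-19/14·τ²+19/126·τ³=283/112

  seg 0: a=3 b=-37/42 c=0 d=-5/42
  seg 1: a=2 b=-26/21 c=-5/14 d=25/42
  seg 2: a=1 b=-1/6 c=10/7 d=-13/42
  seg 3: a=5 b=1/21 c=-19/14 d=19/126
S(13/2) = 283/112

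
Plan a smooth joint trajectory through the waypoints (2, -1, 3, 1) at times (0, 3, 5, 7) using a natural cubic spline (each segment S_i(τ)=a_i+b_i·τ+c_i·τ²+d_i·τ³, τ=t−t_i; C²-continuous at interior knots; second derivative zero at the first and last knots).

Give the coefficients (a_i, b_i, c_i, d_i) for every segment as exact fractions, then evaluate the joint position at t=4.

Δ: Δ0=-1, Δ1=2, Δ2=-1
row 1: diag=10, rhs=18; c'=1/5, d'=9/5
row 2: denom=8−2·1/5=38/5; d'=(-18−2·9/5)/(38/5)=-54/19
back: M2=-54/19
back: M1=9/5−1/5·-54/19=45/19
M: M0=0, M1=45/19, M2=-54/19, M3=0
seg 0: a=2, c=M0/2=0, d=(M1−M0)/(6·3)=5/38, b=Δ0−h0·(2M0+M1)/6=-83/38
seg 1: a=-1, c=M1/2=45/38, d=(M2−M1)/(6·2)=-33/76, b=Δ1−h1·(2M1+M2)/6=26/19
seg 2: a=3, c=M2/2=-27/19, d=(M3−M2)/(6·2)=9/38, b=Δ2−h2·(2M2+M3)/6=17/19
t_q=4 → seg 1, τ=1; S=-1+26/19·τ+45/38·τ²+-33/76·τ³=85/76

  seg 0: a=2 b=-83/38 c=0 d=5/38
  seg 1: a=-1 b=26/19 c=45/38 d=-33/76
  seg 2: a=3 b=17/19 c=-27/19 d=9/38
S(4) = 85/76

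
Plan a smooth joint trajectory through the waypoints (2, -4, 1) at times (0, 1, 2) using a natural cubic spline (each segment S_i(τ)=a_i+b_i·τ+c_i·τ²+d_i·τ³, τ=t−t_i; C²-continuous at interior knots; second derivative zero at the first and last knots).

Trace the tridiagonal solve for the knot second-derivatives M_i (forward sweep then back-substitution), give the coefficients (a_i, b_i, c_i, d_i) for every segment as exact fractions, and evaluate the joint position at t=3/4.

  seg 0: a=2 b=-35/4 c=0 d=11/4
  seg 1: a=-4 b=-1/2 c=33/4 d=-11/4
S(3/4) = -871/256

Δ: Δ0=-6, Δ1=5
row 1: diag=4, rhs=66; c'=1/4, d'=33/2
back: M1=33/2
M: M0=0, M1=33/2, M2=0
seg 0: a=2, c=M0/2=0, d=(M1−M0)/(6·1)=11/4, b=Δ0−h0·(2M0+M1)/6=-35/4
seg 1: a=-4, c=M1/2=33/4, d=(M2−M1)/(6·1)=-11/4, b=Δ1−h1·(2M1+M2)/6=-1/2
t_q=3/4 → seg 0, τ=3/4; S=2+-35/4·τ+0·τ²+11/4·τ³=-871/256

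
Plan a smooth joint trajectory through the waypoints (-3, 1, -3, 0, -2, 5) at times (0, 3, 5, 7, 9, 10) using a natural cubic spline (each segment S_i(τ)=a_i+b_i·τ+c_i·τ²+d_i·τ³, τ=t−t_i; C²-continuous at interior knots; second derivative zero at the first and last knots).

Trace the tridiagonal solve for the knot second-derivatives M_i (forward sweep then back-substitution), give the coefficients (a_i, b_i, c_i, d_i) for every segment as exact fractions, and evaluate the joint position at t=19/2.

Δ: Δ0=4/3, Δ1=-2, Δ2=3/2, Δ3=-1, Δ4=7
row 1: diag=10, rhs=-20; c'=1/5, d'=-2
row 2: denom=8−2·1/5=38/5; d'=(21−2·-2)/(38/5)=125/38
row 3: denom=8−2·5/19=142/19; d'=(-15−2·125/38)/(142/19)=-205/71
row 4: denom=6−2·19/71=388/71; d'=(48−2·-205/71)/(388/71)=1909/194
back: M4=1909/194
back: M3=-205/71−19/71·1909/194=-1071/194
back: M2=125/38−5/19·-1071/194=460/97
back: M1=-2−1/5·460/97=-286/97
M: M0=0, M1=-286/97, M2=460/97, M3=-1071/194, M4=1909/194, M5=0
seg 0: a=-3, c=M0/2=0, d=(M1−M0)/(6·3)=-143/873, b=Δ0−h0·(2M0+M1)/6=817/291
seg 1: a=1, c=M1/2=-143/97, d=(M2−M1)/(6·2)=373/582, b=Δ1−h1·(2M1+M2)/6=-470/291
seg 2: a=-3, c=M2/2=230/97, d=(M3−M2)/(6·2)=-1991/2328, b=Δ2−h2·(2M2+M3)/6=52/291
seg 3: a=0, c=M3/2=-1071/388, d=(M4−M3)/(6·2)=745/582, b=Δ3−h3·(2M3+M4)/6=-349/582
seg 4: a=-2, c=M4/2=1909/388, d=(M5−M4)/(6·1)=-1909/1164, b=Δ4−h4·(2M4+M5)/6=2165/582
t_q=19/2 → seg 4, τ=1/2; S=-2+2165/582·τ+1909/388·τ²+-1909/1164·τ³=2747/3104

  seg 0: a=-3 b=817/291 c=0 d=-143/873
  seg 1: a=1 b=-470/291 c=-143/97 d=373/582
  seg 2: a=-3 b=52/291 c=230/97 d=-1991/2328
  seg 3: a=0 b=-349/582 c=-1071/388 d=745/582
  seg 4: a=-2 b=2165/582 c=1909/388 d=-1909/1164
S(19/2) = 2747/3104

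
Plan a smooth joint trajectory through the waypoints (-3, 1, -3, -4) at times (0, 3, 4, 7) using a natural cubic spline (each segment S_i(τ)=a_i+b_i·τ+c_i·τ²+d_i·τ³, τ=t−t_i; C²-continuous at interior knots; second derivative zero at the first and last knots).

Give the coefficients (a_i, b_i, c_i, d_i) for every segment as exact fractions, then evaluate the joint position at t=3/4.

  seg 0: a=-3 b=223/63 c=0 d=-139/567
  seg 1: a=1 b=-194/63 c=-139/63 d=9/7
  seg 2: a=-3 b=-229/63 c=104/63 d=-104/567
S(3/4) = -201/448

Δ: Δ0=4/3, Δ1=-4, Δ2=-1/3
row 1: diag=8, rhs=-32; c'=1/8, d'=-4
row 2: denom=8−1·1/8=63/8; d'=(22−1·-4)/(63/8)=208/63
back: M2=208/63
back: M1=-4−1/8·208/63=-278/63
M: M0=0, M1=-278/63, M2=208/63, M3=0
seg 0: a=-3, c=M0/2=0, d=(M1−M0)/(6·3)=-139/567, b=Δ0−h0·(2M0+M1)/6=223/63
seg 1: a=1, c=M1/2=-139/63, d=(M2−M1)/(6·1)=9/7, b=Δ1−h1·(2M1+M2)/6=-194/63
seg 2: a=-3, c=M2/2=104/63, d=(M3−M2)/(6·3)=-104/567, b=Δ2−h2·(2M2+M3)/6=-229/63
t_q=3/4 → seg 0, τ=3/4; S=-3+223/63·τ+0·τ²+-139/567·τ³=-201/448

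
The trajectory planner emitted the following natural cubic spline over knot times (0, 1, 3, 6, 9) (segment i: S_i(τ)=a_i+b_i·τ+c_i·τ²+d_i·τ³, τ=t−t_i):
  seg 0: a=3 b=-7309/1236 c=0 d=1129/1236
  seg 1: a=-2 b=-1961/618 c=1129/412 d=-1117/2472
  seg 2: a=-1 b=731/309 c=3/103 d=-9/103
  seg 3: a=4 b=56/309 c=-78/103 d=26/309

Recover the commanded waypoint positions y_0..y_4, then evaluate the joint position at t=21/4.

y_0 = S_0(0) = a_0 = 3
y_1 = S_1(0) = a_1 = -2
y_2 = S_2(0) = a_2 = -1
y_3 = S_3(0) = a_3 = 4
y_4 = S_3(3) = 0
t_q=21/4 is in segment 2 (τ=9/4); S_2(τ)=22907/6592

y_0=3 y_1=-2 y_2=-1 y_3=4 y_4=0
S(21/4) = 22907/6592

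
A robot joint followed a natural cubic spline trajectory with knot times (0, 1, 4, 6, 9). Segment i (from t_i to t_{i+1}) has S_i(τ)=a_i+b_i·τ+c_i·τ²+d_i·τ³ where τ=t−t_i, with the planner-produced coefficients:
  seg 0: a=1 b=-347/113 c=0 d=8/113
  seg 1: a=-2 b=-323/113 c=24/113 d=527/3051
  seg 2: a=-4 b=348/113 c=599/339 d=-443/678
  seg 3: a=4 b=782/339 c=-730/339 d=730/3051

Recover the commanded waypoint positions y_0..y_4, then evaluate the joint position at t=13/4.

y_0 = S_0(0) = a_0 = 1
y_1 = S_1(0) = a_1 = -2
y_2 = S_2(0) = a_2 = -4
y_3 = S_3(0) = a_3 = 4
y_4 = S_3(3) = -2
t_q=13/4 is in segment 1 (τ=9/4); S_1(τ)=-38971/7232

y_0=1 y_1=-2 y_2=-4 y_3=4 y_4=-2
S(13/4) = -38971/7232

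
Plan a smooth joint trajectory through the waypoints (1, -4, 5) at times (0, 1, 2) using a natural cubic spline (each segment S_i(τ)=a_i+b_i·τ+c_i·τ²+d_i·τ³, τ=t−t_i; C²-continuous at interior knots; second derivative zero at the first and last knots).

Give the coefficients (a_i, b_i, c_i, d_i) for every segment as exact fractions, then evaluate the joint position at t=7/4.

Δ: Δ0=-5, Δ1=9
row 1: diag=4, rhs=84; c'=1/4, d'=21
back: M1=21
M: M0=0, M1=21, M2=0
seg 0: a=1, c=M0/2=0, d=(M1−M0)/(6·1)=7/2, b=Δ0−h0·(2M0+M1)/6=-17/2
seg 1: a=-4, c=M1/2=21/2, d=(M2−M1)/(6·1)=-7/2, b=Δ1−h1·(2M1+M2)/6=2
t_q=7/4 → seg 1, τ=3/4; S=-4+2·τ+21/2·τ²+-7/2·τ³=247/128

  seg 0: a=1 b=-17/2 c=0 d=7/2
  seg 1: a=-4 b=2 c=21/2 d=-7/2
S(7/4) = 247/128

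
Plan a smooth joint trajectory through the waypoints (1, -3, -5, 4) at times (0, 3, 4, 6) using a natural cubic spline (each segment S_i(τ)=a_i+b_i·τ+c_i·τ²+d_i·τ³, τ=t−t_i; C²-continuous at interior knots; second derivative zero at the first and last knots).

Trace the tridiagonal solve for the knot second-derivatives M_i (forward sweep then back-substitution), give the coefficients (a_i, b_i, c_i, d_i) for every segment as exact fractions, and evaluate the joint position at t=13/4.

  seg 0: a=1 b=-187/282 c=0 d=-7/94
  seg 1: a=-3 b=-377/141 c=-63/94 d=379/282
  seg 2: a=-5 b=5/282 c=158/47 d=-79/141
S(13/4) = -22195/6016

Δ: Δ0=-4/3, Δ1=-2, Δ2=9/2
row 1: diag=8, rhs=-4; c'=1/8, d'=-1/2
row 2: denom=6−1·1/8=47/8; d'=(39−1·-1/2)/(47/8)=316/47
back: M2=316/47
back: M1=-1/2−1/8·316/47=-63/47
M: M0=0, M1=-63/47, M2=316/47, M3=0
seg 0: a=1, c=M0/2=0, d=(M1−M0)/(6·3)=-7/94, b=Δ0−h0·(2M0+M1)/6=-187/282
seg 1: a=-3, c=M1/2=-63/94, d=(M2−M1)/(6·1)=379/282, b=Δ1−h1·(2M1+M2)/6=-377/141
seg 2: a=-5, c=M2/2=158/47, d=(M3−M2)/(6·2)=-79/141, b=Δ2−h2·(2M2+M3)/6=5/282
t_q=13/4 → seg 1, τ=1/4; S=-3+-377/141·τ+-63/94·τ²+379/282·τ³=-22195/6016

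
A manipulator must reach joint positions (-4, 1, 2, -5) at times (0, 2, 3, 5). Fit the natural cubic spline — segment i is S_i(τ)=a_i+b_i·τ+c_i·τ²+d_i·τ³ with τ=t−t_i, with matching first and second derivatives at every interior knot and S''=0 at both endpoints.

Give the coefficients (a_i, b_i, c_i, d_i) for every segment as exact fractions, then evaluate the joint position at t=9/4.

  seg 0: a=-4 b=193/70 c=0 d=-9/140
  seg 1: a=1 b=139/70 c=-27/70 d=-3/5
  seg 2: a=2 b=-41/70 c=-153/70 d=51/140
S(9/4) = 3277/2240

Δ: Δ0=5/2, Δ1=1, Δ2=-7/2
row 1: diag=6, rhs=-9; c'=1/6, d'=-3/2
row 2: denom=6−1·1/6=35/6; d'=(-27−1·-3/2)/(35/6)=-153/35
back: M2=-153/35
back: M1=-3/2−1/6·-153/35=-27/35
M: M0=0, M1=-27/35, M2=-153/35, M3=0
seg 0: a=-4, c=M0/2=0, d=(M1−M0)/(6·2)=-9/140, b=Δ0−h0·(2M0+M1)/6=193/70
seg 1: a=1, c=M1/2=-27/70, d=(M2−M1)/(6·1)=-3/5, b=Δ1−h1·(2M1+M2)/6=139/70
seg 2: a=2, c=M2/2=-153/70, d=(M3−M2)/(6·2)=51/140, b=Δ2−h2·(2M2+M3)/6=-41/70
t_q=9/4 → seg 1, τ=1/4; S=1+139/70·τ+-27/70·τ²+-3/5·τ³=3277/2240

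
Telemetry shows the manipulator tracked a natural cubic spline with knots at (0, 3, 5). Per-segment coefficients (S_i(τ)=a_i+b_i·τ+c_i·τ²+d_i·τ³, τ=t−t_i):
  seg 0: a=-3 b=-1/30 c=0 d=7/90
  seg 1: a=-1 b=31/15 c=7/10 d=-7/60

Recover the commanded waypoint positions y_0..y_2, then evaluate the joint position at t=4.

y_0=-3 y_1=-1 y_2=5
S(4) = 33/20

y_0 = S_0(0) = a_0 = -3
y_1 = S_1(0) = a_1 = -1
y_2 = S_1(2) = 5
t_q=4 is in segment 1 (τ=1); S_1(τ)=33/20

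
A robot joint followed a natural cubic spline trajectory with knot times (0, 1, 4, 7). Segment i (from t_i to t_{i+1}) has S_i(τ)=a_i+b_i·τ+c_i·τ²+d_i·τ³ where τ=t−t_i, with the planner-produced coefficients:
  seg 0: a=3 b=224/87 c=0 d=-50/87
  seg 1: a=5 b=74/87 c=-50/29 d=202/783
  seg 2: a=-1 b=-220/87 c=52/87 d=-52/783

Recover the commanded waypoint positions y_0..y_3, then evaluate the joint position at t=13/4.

y_0 = S_0(0) = a_0 = 3
y_1 = S_1(0) = a_1 = 5
y_2 = S_2(0) = a_2 = -1
y_3 = S_2(3) = -5
t_q=13/4 is in segment 1 (τ=9/4); S_1(τ)=1043/928

y_0=3 y_1=5 y_2=-1 y_3=-5
S(13/4) = 1043/928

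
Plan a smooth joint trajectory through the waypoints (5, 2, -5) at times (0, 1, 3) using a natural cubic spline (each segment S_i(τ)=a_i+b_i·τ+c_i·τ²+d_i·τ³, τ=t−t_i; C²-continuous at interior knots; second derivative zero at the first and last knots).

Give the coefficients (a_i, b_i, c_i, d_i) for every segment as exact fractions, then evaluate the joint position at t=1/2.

  seg 0: a=5 b=-35/12 c=0 d=-1/12
  seg 1: a=2 b=-19/6 c=-1/4 d=1/24
S(1/2) = 113/32

Δ: Δ0=-3, Δ1=-7/2
row 1: diag=6, rhs=-3; c'=1/3, d'=-1/2
back: M1=-1/2
M: M0=0, M1=-1/2, M2=0
seg 0: a=5, c=M0/2=0, d=(M1−M0)/(6·1)=-1/12, b=Δ0−h0·(2M0+M1)/6=-35/12
seg 1: a=2, c=M1/2=-1/4, d=(M2−M1)/(6·2)=1/24, b=Δ1−h1·(2M1+M2)/6=-19/6
t_q=1/2 → seg 0, τ=1/2; S=5+-35/12·τ+0·τ²+-1/12·τ³=113/32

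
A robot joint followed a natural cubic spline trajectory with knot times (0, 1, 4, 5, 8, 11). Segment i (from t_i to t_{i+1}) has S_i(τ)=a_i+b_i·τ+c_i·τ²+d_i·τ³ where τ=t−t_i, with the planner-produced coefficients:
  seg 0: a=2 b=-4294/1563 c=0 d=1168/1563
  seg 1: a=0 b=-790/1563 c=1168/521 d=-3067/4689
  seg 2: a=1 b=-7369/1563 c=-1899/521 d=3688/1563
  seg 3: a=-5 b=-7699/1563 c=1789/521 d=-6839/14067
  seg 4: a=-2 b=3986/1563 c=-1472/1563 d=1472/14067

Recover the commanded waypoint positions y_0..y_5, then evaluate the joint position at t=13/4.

y_0=2 y_1=0 y_2=1 y_3=-5 y_4=-2 y_5=0
S(13/4) = 92085/33344

y_0 = S_0(0) = a_0 = 2
y_1 = S_1(0) = a_1 = 0
y_2 = S_2(0) = a_2 = 1
y_3 = S_3(0) = a_3 = -5
y_4 = S_4(0) = a_4 = -2
y_5 = S_4(3) = 0
t_q=13/4 is in segment 1 (τ=9/4); S_1(τ)=92085/33344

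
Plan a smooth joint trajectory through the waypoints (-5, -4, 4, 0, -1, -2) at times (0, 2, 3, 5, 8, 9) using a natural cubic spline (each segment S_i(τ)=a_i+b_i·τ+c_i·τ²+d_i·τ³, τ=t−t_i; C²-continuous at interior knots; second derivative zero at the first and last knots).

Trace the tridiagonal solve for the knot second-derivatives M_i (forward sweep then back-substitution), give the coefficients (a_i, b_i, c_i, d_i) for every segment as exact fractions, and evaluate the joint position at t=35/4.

  seg 0: a=-5 b=-37469/13758 c=0 d=11087/13758
  seg 1: a=-4 b=95575/13758 c=11087/2293 d=-52033/13758
  seg 2: a=4 b=36260/6879 c=-29859/4586 d=39559/27516
  seg 3: a=0 b=-24217/6879 c=4850/2293 d=-2414/6879
  seg 4: a=-1 b=-2095/6879 c=-2392/2293 d=2392/6879
S(35/4) = -30607/18344

Δ: Δ0=1/2, Δ1=8, Δ2=-2, Δ3=-1/3, Δ4=-1
row 1: diag=6, rhs=45; c'=1/6, d'=15/2
row 2: denom=6−1·1/6=35/6; d'=(-60−1·15/2)/(35/6)=-81/7
row 3: denom=10−2·12/35=326/35; d'=(10−2·-81/7)/(326/35)=580/163
row 4: denom=8−3·105/326=2293/326; d'=(-4−3·580/163)/(2293/326)=-4784/2293
back: M4=-4784/2293
back: M3=580/163−105/326·-4784/2293=9700/2293
back: M2=-81/7−12/35·9700/2293=-29859/2293
back: M1=15/2−1/6·-29859/2293=22174/2293
M: M0=0, M1=22174/2293, M2=-29859/2293, M3=9700/2293, M4=-4784/2293, M5=0
seg 0: a=-5, c=M0/2=0, d=(M1−M0)/(6·2)=11087/13758, b=Δ0−h0·(2M0+M1)/6=-37469/13758
seg 1: a=-4, c=M1/2=11087/2293, d=(M2−M1)/(6·1)=-52033/13758, b=Δ1−h1·(2M1+M2)/6=95575/13758
seg 2: a=4, c=M2/2=-29859/4586, d=(M3−M2)/(6·2)=39559/27516, b=Δ2−h2·(2M2+M3)/6=36260/6879
seg 3: a=0, c=M3/2=4850/2293, d=(M4−M3)/(6·3)=-2414/6879, b=Δ3−h3·(2M3+M4)/6=-24217/6879
seg 4: a=-1, c=M4/2=-2392/2293, d=(M5−M4)/(6·1)=2392/6879, b=Δ4−h4·(2M4+M5)/6=-2095/6879
t_q=35/4 → seg 4, τ=3/4; S=-1+-2095/6879·τ+-2392/2293·τ²+2392/6879·τ³=-30607/18344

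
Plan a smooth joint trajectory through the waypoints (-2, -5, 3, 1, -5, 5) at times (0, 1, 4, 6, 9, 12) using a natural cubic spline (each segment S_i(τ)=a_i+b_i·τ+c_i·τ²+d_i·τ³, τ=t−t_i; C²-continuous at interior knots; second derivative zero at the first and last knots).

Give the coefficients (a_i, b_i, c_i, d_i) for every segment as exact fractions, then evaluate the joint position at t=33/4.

Δ: Δ0=-3, Δ1=8/3, Δ2=-1, Δ3=-2, Δ4=10/3
row 1: diag=8, rhs=34; c'=3/8, d'=17/4
row 2: denom=10−3·3/8=71/8; d'=(-22−3·17/4)/(71/8)=-278/71
row 3: denom=10−2·16/71=678/71; d'=(-6−2·-278/71)/(678/71)=65/339
row 4: denom=12−3·71/226=2499/226; d'=(32−3·65/339)/(2499/226)=7102/2499
back: M4=7102/2499
back: M3=65/339−71/226·7102/2499=-584/833
back: M2=-278/71−16/71·-584/833=-3130/833
back: M1=17/4−3/8·-3130/833=4714/833
M: M0=0, M1=4714/833, M2=-3130/833, M3=-584/833, M4=7102/2499, M5=0
seg 0: a=-2, c=M0/2=0, d=(M1−M0)/(6·1)=2357/2499, b=Δ0−h0·(2M0+M1)/6=-9854/2499
seg 1: a=-5, c=M1/2=2357/833, d=(M2−M1)/(6·3)=-3922/7497, b=Δ1−h1·(2M1+M2)/6=-2783/2499
seg 2: a=3, c=M2/2=-1565/833, d=(M3−M2)/(6·2)=1273/4998, b=Δ2−h2·(2M2+M3)/6=4345/2499
seg 3: a=1, c=M3/2=-292/833, d=(M4−M3)/(6·3)=4427/22491, b=Δ3−h3·(2M3+M4)/6=-971/357
seg 4: a=-5, c=M4/2=3551/2499, d=(M5−M4)/(6·3)=-3551/22491, b=Δ4−h4·(2M4+M5)/6=1228/2499
t_q=33/4 → seg 3, τ=9/4; S=1+-971/357·τ+-292/833·τ²+4427/22491·τ³=-248023/53312

  seg 0: a=-2 b=-9854/2499 c=0 d=2357/2499
  seg 1: a=-5 b=-2783/2499 c=2357/833 d=-3922/7497
  seg 2: a=3 b=4345/2499 c=-1565/833 d=1273/4998
  seg 3: a=1 b=-971/357 c=-292/833 d=4427/22491
  seg 4: a=-5 b=1228/2499 c=3551/2499 d=-3551/22491
S(33/4) = -248023/53312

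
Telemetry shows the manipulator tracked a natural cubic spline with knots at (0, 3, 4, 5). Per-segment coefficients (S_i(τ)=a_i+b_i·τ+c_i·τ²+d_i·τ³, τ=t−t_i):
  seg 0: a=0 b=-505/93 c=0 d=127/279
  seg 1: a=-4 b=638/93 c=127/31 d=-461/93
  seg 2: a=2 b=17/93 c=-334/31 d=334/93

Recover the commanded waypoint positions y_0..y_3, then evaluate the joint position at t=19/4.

y_0=0 y_1=-4 y_2=2 y_3=-5
S(19/4) = -2389/992

y_0 = S_0(0) = a_0 = 0
y_1 = S_1(0) = a_1 = -4
y_2 = S_2(0) = a_2 = 2
y_3 = S_2(1) = -5
t_q=19/4 is in segment 2 (τ=3/4); S_2(τ)=-2389/992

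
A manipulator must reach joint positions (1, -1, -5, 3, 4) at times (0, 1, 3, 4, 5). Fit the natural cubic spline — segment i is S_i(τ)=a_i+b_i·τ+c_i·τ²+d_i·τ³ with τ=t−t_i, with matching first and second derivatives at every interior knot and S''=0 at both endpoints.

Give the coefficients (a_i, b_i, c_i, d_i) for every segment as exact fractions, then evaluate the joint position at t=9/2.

Δ: Δ0=-2, Δ1=-2, Δ2=8, Δ3=1
row 1: diag=6, rhs=0; c'=1/3, d'=0
row 2: denom=6−2·1/3=16/3; d'=(60−2·0)/(16/3)=45/4
row 3: denom=4−1·3/16=61/16; d'=(-42−1·45/4)/(61/16)=-852/61
back: M3=-852/61
back: M2=45/4−3/16·-852/61=846/61
back: M1=0−1/3·846/61=-282/61
M: M0=0, M1=-282/61, M2=846/61, M3=-852/61, M4=0
seg 0: a=1, c=M0/2=0, d=(M1−M0)/(6·1)=-47/61, b=Δ0−h0·(2M0+M1)/6=-75/61
seg 1: a=-1, c=M1/2=-141/61, d=(M2−M1)/(6·2)=94/61, b=Δ1−h1·(2M1+M2)/6=-216/61
seg 2: a=-5, c=M2/2=423/61, d=(M3−M2)/(6·1)=-283/61, b=Δ2−h2·(2M2+M3)/6=348/61
seg 3: a=3, c=M3/2=-426/61, d=(M4−M3)/(6·1)=142/61, b=Δ3−h3·(2M3+M4)/6=345/61
t_q=9/2 → seg 3, τ=1/2; S=3+345/61·τ+-426/61·τ²+142/61·τ³=1067/244

  seg 0: a=1 b=-75/61 c=0 d=-47/61
  seg 1: a=-1 b=-216/61 c=-141/61 d=94/61
  seg 2: a=-5 b=348/61 c=423/61 d=-283/61
  seg 3: a=3 b=345/61 c=-426/61 d=142/61
S(9/2) = 1067/244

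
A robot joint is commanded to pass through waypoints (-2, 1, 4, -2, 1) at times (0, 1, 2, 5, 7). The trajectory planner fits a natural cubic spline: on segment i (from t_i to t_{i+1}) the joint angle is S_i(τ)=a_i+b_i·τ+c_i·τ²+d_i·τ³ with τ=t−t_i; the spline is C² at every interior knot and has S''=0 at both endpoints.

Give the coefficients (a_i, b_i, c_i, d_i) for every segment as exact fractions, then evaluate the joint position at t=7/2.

  seg 0: a=-2 b=1523/548 c=0 d=121/548
  seg 1: a=1 b=943/274 c=363/548 d=-605/548
  seg 2: a=4 b=797/548 c=-363/137 d=821/1644
  seg 3: a=-2 b=-263/274 c=1011/548 d=-337/1096
S(7/2) = 8353/4384

Δ: Δ0=3, Δ1=3, Δ2=-2, Δ3=3/2
row 1: diag=4, rhs=0; c'=1/4, d'=0
row 2: denom=8−1·1/4=31/4; d'=(-30−1·0)/(31/4)=-120/31
row 3: denom=10−3·12/31=274/31; d'=(21−3·-120/31)/(274/31)=1011/274
back: M3=1011/274
back: M2=-120/31−12/31·1011/274=-726/137
back: M1=0−1/4·-726/137=363/274
M: M0=0, M1=363/274, M2=-726/137, M3=1011/274, M4=0
seg 0: a=-2, c=M0/2=0, d=(M1−M0)/(6·1)=121/548, b=Δ0−h0·(2M0+M1)/6=1523/548
seg 1: a=1, c=M1/2=363/548, d=(M2−M1)/(6·1)=-605/548, b=Δ1−h1·(2M1+M2)/6=943/274
seg 2: a=4, c=M2/2=-363/137, d=(M3−M2)/(6·3)=821/1644, b=Δ2−h2·(2M2+M3)/6=797/548
seg 3: a=-2, c=M3/2=1011/548, d=(M4−M3)/(6·2)=-337/1096, b=Δ3−h3·(2M3+M4)/6=-263/274
t_q=7/2 → seg 2, τ=3/2; S=4+797/548·τ+-363/137·τ²+821/1644·τ³=8353/4384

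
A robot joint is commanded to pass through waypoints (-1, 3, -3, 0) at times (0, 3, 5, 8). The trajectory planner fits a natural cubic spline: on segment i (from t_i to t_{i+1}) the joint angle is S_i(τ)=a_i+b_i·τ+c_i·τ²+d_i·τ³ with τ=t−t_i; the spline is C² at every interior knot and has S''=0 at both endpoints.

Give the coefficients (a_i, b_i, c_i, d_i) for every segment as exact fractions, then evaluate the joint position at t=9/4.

Δ: Δ0=4/3, Δ1=-3, Δ2=1
row 1: diag=10, rhs=-26; c'=1/5, d'=-13/5
row 2: denom=10−2·1/5=48/5; d'=(24−2·-13/5)/(48/5)=73/24
back: M2=73/24
back: M1=-13/5−1/5·73/24=-77/24
M: M0=0, M1=-77/24, M2=73/24, M3=0
seg 0: a=-1, c=M0/2=0, d=(M1−M0)/(6·3)=-77/432, b=Δ0−h0·(2M0+M1)/6=47/16
seg 1: a=3, c=M1/2=-77/48, d=(M2−M1)/(6·2)=25/48, b=Δ1−h1·(2M1+M2)/6=-15/8
seg 2: a=-3, c=M2/2=73/48, d=(M3−M2)/(6·3)=-73/432, b=Δ2−h2·(2M2+M3)/6=-49/24
t_q=9/4 → seg 0, τ=9/4; S=-1+47/16·τ+0·τ²+-77/432·τ³=3665/1024

  seg 0: a=-1 b=47/16 c=0 d=-77/432
  seg 1: a=3 b=-15/8 c=-77/48 d=25/48
  seg 2: a=-3 b=-49/24 c=73/48 d=-73/432
S(9/4) = 3665/1024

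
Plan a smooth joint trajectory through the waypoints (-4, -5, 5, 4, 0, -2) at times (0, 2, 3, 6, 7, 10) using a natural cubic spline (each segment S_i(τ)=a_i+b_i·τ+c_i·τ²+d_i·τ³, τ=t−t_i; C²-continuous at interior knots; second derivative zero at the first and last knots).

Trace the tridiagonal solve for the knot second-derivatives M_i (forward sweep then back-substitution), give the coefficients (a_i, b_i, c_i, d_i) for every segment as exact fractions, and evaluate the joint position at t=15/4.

Δ: Δ0=-1/2, Δ1=10, Δ2=-1/3, Δ3=-4, Δ4=-2/3
row 1: diag=6, rhs=63; c'=1/6, d'=21/2
row 2: denom=8−1·1/6=47/6; d'=(-62−1·21/2)/(47/6)=-435/47
row 3: denom=8−3·18/47=322/47; d'=(-22−3·-435/47)/(322/47)=271/322
row 4: denom=8−1·47/322=2529/322; d'=(20−1·271/322)/(2529/322)=6169/2529
back: M4=6169/2529
back: M3=271/322−47/322·6169/2529=1228/2529
back: M2=-435/47−18/47·1228/2529=-2653/281
back: M1=21/2−1/6·-2653/281=10178/843
M: M0=0, M1=10178/843, M2=-2653/281, M3=1228/2529, M4=6169/2529, M5=0
seg 0: a=-4, c=M0/2=0, d=(M1−M0)/(6·2)=5089/5058, b=Δ0−h0·(2M0+M1)/6=-22885/5058
seg 1: a=-5, c=M1/2=5089/843, d=(M2−M1)/(6·1)=-18137/5058, b=Δ1−h1·(2M1+M2)/6=38183/5058
seg 2: a=5, c=M2/2=-2653/562, d=(M3−M2)/(6·3)=25105/45522, b=Δ2−h2·(2M2+M3)/6=22420/2529
seg 3: a=4, c=M3/2=614/2529, d=(M4−M3)/(6·1)=183/562, b=Δ3−h3·(2M3+M4)/6=-23107/5058
seg 4: a=0, c=M4/2=6169/5058, d=(M5−M4)/(6·3)=-6169/45522, b=Δ4−h4·(2M4+M5)/6=-7855/2529
t_q=15/4 → seg 2, τ=3/4; S=5+22420/2529·τ+-2653/562·τ²+25105/45522·τ³=331847/35968

  seg 0: a=-4 b=-22885/5058 c=0 d=5089/5058
  seg 1: a=-5 b=38183/5058 c=5089/843 d=-18137/5058
  seg 2: a=5 b=22420/2529 c=-2653/562 d=25105/45522
  seg 3: a=4 b=-23107/5058 c=614/2529 d=183/562
  seg 4: a=0 b=-7855/2529 c=6169/5058 d=-6169/45522
S(15/4) = 331847/35968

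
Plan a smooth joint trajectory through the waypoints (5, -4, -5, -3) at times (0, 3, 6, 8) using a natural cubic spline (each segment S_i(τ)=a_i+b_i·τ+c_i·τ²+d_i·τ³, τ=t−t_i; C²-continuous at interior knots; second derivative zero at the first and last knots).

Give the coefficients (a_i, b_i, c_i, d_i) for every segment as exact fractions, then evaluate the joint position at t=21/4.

  seg 0: a=5 b=-401/111 c=0 d=68/999
  seg 1: a=-4 b=-197/111 c=68/111 d=-44/999
  seg 2: a=-5 b=79/111 c=8/37 d=-4/111
S(21/4) = -3193/592

Δ: Δ0=-3, Δ1=-1/3, Δ2=1
row 1: diag=12, rhs=16; c'=1/4, d'=4/3
row 2: denom=10−3·1/4=37/4; d'=(8−3·4/3)/(37/4)=16/37
back: M2=16/37
back: M1=4/3−1/4·16/37=136/111
M: M0=0, M1=136/111, M2=16/37, M3=0
seg 0: a=5, c=M0/2=0, d=(M1−M0)/(6·3)=68/999, b=Δ0−h0·(2M0+M1)/6=-401/111
seg 1: a=-4, c=M1/2=68/111, d=(M2−M1)/(6·3)=-44/999, b=Δ1−h1·(2M1+M2)/6=-197/111
seg 2: a=-5, c=M2/2=8/37, d=(M3−M2)/(6·2)=-4/111, b=Δ2−h2·(2M2+M3)/6=79/111
t_q=21/4 → seg 1, τ=9/4; S=-4+-197/111·τ+68/111·τ²+-44/999·τ³=-3193/592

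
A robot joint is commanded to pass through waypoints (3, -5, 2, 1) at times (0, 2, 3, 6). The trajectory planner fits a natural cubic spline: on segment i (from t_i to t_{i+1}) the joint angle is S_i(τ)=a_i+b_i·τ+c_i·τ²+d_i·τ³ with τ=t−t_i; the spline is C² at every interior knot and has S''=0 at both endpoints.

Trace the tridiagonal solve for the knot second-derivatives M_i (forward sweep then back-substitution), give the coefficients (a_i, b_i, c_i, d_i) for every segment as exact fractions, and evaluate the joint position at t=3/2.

  seg 0: a=3 b=-1136/141 c=0 d=143/141
  seg 1: a=-5 b=580/141 c=286/47 d=-451/141
  seg 2: a=2 b=943/141 c=-165/47 d=55/141
S(3/2) = -2129/376

Δ: Δ0=-4, Δ1=7, Δ2=-1/3
row 1: diag=6, rhs=66; c'=1/6, d'=11
row 2: denom=8−1·1/6=47/6; d'=(-44−1·11)/(47/6)=-330/47
back: M2=-330/47
back: M1=11−1/6·-330/47=572/47
M: M0=0, M1=572/47, M2=-330/47, M3=0
seg 0: a=3, c=M0/2=0, d=(M1−M0)/(6·2)=143/141, b=Δ0−h0·(2M0+M1)/6=-1136/141
seg 1: a=-5, c=M1/2=286/47, d=(M2−M1)/(6·1)=-451/141, b=Δ1−h1·(2M1+M2)/6=580/141
seg 2: a=2, c=M2/2=-165/47, d=(M3−M2)/(6·3)=55/141, b=Δ2−h2·(2M2+M3)/6=943/141
t_q=3/2 → seg 0, τ=3/2; S=3+-1136/141·τ+0·τ²+143/141·τ³=-2129/376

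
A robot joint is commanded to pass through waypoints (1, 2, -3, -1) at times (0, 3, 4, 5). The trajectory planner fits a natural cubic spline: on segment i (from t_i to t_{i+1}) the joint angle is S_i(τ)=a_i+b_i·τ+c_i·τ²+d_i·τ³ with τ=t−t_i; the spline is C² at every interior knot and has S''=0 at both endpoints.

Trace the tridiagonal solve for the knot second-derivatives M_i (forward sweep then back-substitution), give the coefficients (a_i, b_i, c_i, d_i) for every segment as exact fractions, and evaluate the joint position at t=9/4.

Δ: Δ0=1/3, Δ1=-5, Δ2=2
row 1: diag=8, rhs=-32; c'=1/8, d'=-4
row 2: denom=4−1·1/8=31/8; d'=(42−1·-4)/(31/8)=368/31
back: M2=368/31
back: M1=-4−1/8·368/31=-170/31
M: M0=0, M1=-170/31, M2=368/31, M3=0
seg 0: a=1, c=M0/2=0, d=(M1−M0)/(6·3)=-85/279, b=Δ0−h0·(2M0+M1)/6=286/93
seg 1: a=2, c=M1/2=-85/31, d=(M2−M1)/(6·1)=269/93, b=Δ1−h1·(2M1+M2)/6=-479/93
seg 2: a=-3, c=M2/2=184/31, d=(M3−M2)/(6·1)=-184/93, b=Δ2−h2·(2M2+M3)/6=-182/93
t_q=9/4 → seg 0, τ=9/4; S=1+286/93·τ+0·τ²+-85/279·τ³=8827/1984

  seg 0: a=1 b=286/93 c=0 d=-85/279
  seg 1: a=2 b=-479/93 c=-85/31 d=269/93
  seg 2: a=-3 b=-182/93 c=184/31 d=-184/93
S(9/4) = 8827/1984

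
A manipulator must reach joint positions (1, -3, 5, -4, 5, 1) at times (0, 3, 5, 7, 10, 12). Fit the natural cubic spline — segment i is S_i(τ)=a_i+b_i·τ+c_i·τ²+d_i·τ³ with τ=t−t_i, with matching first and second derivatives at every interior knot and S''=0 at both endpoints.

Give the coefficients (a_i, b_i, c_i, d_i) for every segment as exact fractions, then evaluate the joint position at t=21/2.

Δ: Δ0=-4/3, Δ1=4, Δ2=-9/2, Δ3=3, Δ4=-2
row 1: diag=10, rhs=32; c'=1/5, d'=16/5
row 2: denom=8−2·1/5=38/5; d'=(-51−2·16/5)/(38/5)=-287/38
row 3: denom=10−2·5/19=180/19; d'=(45−2·-287/38)/(180/19)=571/90
row 4: denom=10−3·19/60=181/20; d'=(-30−3·571/90)/(181/20)=-2942/543
back: M4=-2942/543
back: M3=571/90−19/60·-2942/543=13130/1629
back: M2=-287/38−5/19·13130/1629=-31517/3258
back: M1=16/5−1/5·-31517/3258=16729/3258
M: M0=0, M1=16729/3258, M2=-31517/3258, M3=13130/1629, M4=-2942/543, M5=0
seg 0: a=1, c=M0/2=0, d=(M1−M0)/(6·3)=16729/58644, b=Δ0−h0·(2M0+M1)/6=-25417/6516
seg 1: a=-3, c=M1/2=16729/6516, d=(M2−M1)/(6·2)=-8041/6516, b=Δ1−h1·(2M1+M2)/6=12385/3258
seg 2: a=5, c=M2/2=-31517/6516, d=(M3−M2)/(6·2)=19259/13032, b=Δ2−h2·(2M2+M3)/6=-267/362
seg 3: a=-4, c=M3/2=6565/1629, d=(M4−M3)/(6·3)=-10978/14661, b=Δ3−h3·(2M3+M4)/6=-3830/1629
seg 4: a=5, c=M4/2=-1471/543, d=(M5−M4)/(6·2)=1471/3258, b=Δ4−h4·(2M4+M5)/6=2626/1629
t_q=21/2 → seg 4, τ=1/2; S=5+2626/1629·τ+-1471/543·τ²+1471/3258·τ³=45049/8688

  seg 0: a=1 b=-25417/6516 c=0 d=16729/58644
  seg 1: a=-3 b=12385/3258 c=16729/6516 d=-8041/6516
  seg 2: a=5 b=-267/362 c=-31517/6516 d=19259/13032
  seg 3: a=-4 b=-3830/1629 c=6565/1629 d=-10978/14661
  seg 4: a=5 b=2626/1629 c=-1471/543 d=1471/3258
S(21/2) = 45049/8688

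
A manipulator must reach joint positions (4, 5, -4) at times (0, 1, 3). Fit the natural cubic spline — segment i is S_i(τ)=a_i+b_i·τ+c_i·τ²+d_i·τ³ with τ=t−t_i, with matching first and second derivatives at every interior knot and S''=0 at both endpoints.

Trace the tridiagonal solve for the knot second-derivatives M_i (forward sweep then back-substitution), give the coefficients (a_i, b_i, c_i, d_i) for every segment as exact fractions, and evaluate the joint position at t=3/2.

Δ: Δ0=1, Δ1=-9/2
row 1: diag=6, rhs=-33; c'=1/3, d'=-11/2
back: M1=-11/2
M: M0=0, M1=-11/2, M2=0
seg 0: a=4, c=M0/2=0, d=(M1−M0)/(6·1)=-11/12, b=Δ0−h0·(2M0+M1)/6=23/12
seg 1: a=5, c=M1/2=-11/4, d=(M2−M1)/(6·2)=11/24, b=Δ1−h1·(2M1+M2)/6=-5/6
t_q=3/2 → seg 1, τ=1/2; S=5+-5/6·τ+-11/4·τ²+11/24·τ³=253/64

  seg 0: a=4 b=23/12 c=0 d=-11/12
  seg 1: a=5 b=-5/6 c=-11/4 d=11/24
S(3/2) = 253/64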